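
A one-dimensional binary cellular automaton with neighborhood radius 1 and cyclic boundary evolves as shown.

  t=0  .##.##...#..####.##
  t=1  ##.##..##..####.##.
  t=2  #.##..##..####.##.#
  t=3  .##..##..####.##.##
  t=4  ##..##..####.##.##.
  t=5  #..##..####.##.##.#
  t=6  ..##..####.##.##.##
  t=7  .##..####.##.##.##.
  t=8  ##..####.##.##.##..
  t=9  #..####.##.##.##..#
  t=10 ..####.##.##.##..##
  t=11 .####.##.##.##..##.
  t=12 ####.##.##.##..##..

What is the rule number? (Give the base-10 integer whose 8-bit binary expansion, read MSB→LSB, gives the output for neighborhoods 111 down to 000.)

171

  ###|#  b7=1 t=0,i=13
  ##.|.  b6=0 t=0,i=2
  #.#|#  b5=1 t=0,i=0
  #..|.  b4=0 t=0,i=6
  .##|#  b3=1 t=0,i=1
  .#.|.  b2=0 t=0,i=9
  ..#|#  b1=1 t=0,i=8
  ...|#  b0=1 t=0,i=7
  bits 10101011 = 171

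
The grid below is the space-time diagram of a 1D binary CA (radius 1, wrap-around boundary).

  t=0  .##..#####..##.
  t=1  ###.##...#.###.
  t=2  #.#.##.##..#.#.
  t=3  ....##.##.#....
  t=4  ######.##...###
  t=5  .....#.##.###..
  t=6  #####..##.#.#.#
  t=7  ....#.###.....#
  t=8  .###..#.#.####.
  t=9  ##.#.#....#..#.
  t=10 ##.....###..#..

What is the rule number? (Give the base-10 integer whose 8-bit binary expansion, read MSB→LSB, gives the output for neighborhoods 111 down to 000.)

  nb ###: next=.  (t=0,i=6, bit7=0)
  nb ##.: next=#  (t=0,i=2, bit6=1)
  nb #.#: next=.  (t=1,i=3, bit5=0)
  nb #..: next=.  (t=0,i=3, bit4=0)
  nb .##: next=#  (t=0,i=1, bit3=1)
  nb .#.: next=.  (t=1,i=9, bit2=0)
  nb ..#: next=#  (t=0,i=0, bit1=1)
  nb ...: next=#  (t=1,i=7, bit0=1)
  bits 01001011 = 75

75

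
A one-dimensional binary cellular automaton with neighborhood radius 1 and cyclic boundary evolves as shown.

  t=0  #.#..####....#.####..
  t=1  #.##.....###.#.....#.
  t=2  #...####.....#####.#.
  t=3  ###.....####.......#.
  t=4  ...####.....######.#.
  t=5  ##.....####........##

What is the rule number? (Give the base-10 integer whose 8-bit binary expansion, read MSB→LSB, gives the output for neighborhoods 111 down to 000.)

  nb ###: next=.  (t=0,i=6, bit7=0)
  nb ##.: next=.  (t=0,i=8, bit6=0)
  nb #.#: next=.  (t=0,i=1, bit5=0)
  nb #..: next=#  (t=0,i=3, bit4=1)
  nb .##: next=.  (t=0,i=5, bit3=0)
  nb .#.: next=#  (t=0,i=0, bit2=1)
  nb ..#: next=.  (t=0,i=4, bit1=0)
  nb ...: next=#  (t=0,i=10, bit0=1)
  bits 00010101 = 21

21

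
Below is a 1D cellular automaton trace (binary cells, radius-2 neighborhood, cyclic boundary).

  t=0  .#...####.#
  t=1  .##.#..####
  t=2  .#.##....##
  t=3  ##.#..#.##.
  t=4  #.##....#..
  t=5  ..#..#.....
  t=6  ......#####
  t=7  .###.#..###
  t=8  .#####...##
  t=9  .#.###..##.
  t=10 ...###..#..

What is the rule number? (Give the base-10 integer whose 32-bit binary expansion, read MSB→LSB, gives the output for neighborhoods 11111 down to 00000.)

  nb #####: next=#  (t=6,i=8, bit31=1)
  nb ####.: next=#  (t=0,i=7, bit30=1)
  nb ###.#: next=#  (t=0,i=8, bit29=1)
  nb ###..: next=#  (t=6,i=10, bit28=1)
  nb ##.##: next=.  (t=1,i=0, bit27=0)
  nb ##.#.: next=#  (t=0,i=9, bit26=1)
  nb ##..#: next=.  (t=9,i=6, bit25=0)
  nb ##...: next=.  (t=2,i=5, bit24=0)
  nb #.###: next=#  (t=7,i=1, bit23=1)
  nb #.##.: next=#  (t=1,i=1, bit22=1)
  nb #.#.#: next=#  (t=0,i=10, bit21=1)
  nb #.#..: next=#  (t=0,i=1, bit20=1)
  nb #..##: next=.  (t=1,i=6, bit19=0)
  nb #..#.: next=.  (t=3,i=5, bit18=0)
  nb #...#: next=.  (t=0,i=3, bit17=0)
  nb #....: next=#  (t=2,i=6, bit16=1)
  nb .####: next=.  (t=0,i=6, bit15=0)
  nb .###.: next=#  (t=7,i=2, bit14=1)
  nb .##.#: next=.  (t=1,i=2, bit13=0)
  nb .##..: next=.  (t=2,i=4, bit12=0)
  nb .#.##: next=.  (t=2,i=2, bit11=0)
  nb .#.#.: next=.  (t=0,i=0, bit10=0)
  nb .#..#: next=.  (t=1,i=5, bit9=0)
  nb .#...: next=#  (t=0,i=2, bit8=1)
  nb ..###: next=.  (t=0,i=5, bit7=0)
  nb ..##.: next=#  (t=2,i=9, bit6=1)
  nb ..#.#: next=.  (t=3,i=6, bit5=0)
  nb ..#..: next=.  (t=4,i=8, bit4=0)
  nb ...##: next=#  (t=0,i=4, bit3=1)
  nb ...#.: next=.  (t=4,i=7, bit2=0)
  nb ....#: next=.  (t=2,i=7, bit1=0)
  nb .....: next=#  (t=5,i=8, bit0=1)
  bits 11110100111100010100000101001001 = 4109451593

4109451593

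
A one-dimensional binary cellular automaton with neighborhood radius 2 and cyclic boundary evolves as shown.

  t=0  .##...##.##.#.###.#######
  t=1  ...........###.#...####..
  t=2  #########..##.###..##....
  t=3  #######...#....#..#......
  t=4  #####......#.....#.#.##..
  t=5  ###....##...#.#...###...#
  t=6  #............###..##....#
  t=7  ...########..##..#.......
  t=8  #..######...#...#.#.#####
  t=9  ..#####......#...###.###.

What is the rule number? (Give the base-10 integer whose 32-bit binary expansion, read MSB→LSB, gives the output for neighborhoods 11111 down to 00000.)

  ##### -> #   bit 31 = 1  t=0,i=20
  ####. -> .   bit 30 = 0  t=0,i=23
  ###.# -> .   bit 29 = 0  t=0,i=16
  ###.. -> .   bit 28 = 0  t=1,i=22
  ##.## -> .   bit 27 = 0  t=0,i=0
  ##.#. -> #   bit 26 = 1  t=0,i=11
  ##..# -> .   bit 25 = 0  t=2,i=9
  ##... -> .   bit 24 = 0  t=0,i=3
  #.### -> .   bit 23 = 0  t=0,i=14
  #.##. -> .   bit 22 = 0  t=0,i=1
  #.#.# -> #   bit 21 = 1  t=0,i=12
  #.#.. -> #   bit 20 = 1  t=1,i=15
  #..## -> #   bit 19 = 1  t=2,i=10
  #..#. -> #   bit 18 = 1  t=3,i=17
  #...# -> .   bit 17 = 0  t=0,i=4
  #.... -> .   bit 16 = 0  t=1,i=24
  .#### -> #   bit 15 = 1  t=0,i=19
  .###. -> #   bit 14 = 1  t=0,i=15
  .##.# -> .   bit 13 = 0  t=0,i=7
  .##.. -> .   bit 12 = 0  t=0,i=2
  .#.## -> #   bit 11 = 1  t=0,i=13
  .#.#. -> #   bit 10 = 1  t=4,i=18
  .#..# -> .   bit 9 = 0  t=3,i=16
  .#... -> #   bit 8 = 1  t=1,i=16
  ..### -> #   bit 7 = 1  t=1,i=11
  ..##. -> .   bit 6 = 0  t=0,i=6
  ..#.# -> .   bit 5 = 0  t=4,i=17
  ..#.. -> .   bit 4 = 0  t=3,i=10
  ...## -> .   bit 3 = 0  t=0,i=5
  ...#. -> .   bit 2 = 0  t=3,i=9
  ....# -> .   bit 1 = 0  t=1,i=9
  ..... -> #   bit 0 = 1  t=1,i=0
  bits 10000100001111001100110110000001 = 2218577281

2218577281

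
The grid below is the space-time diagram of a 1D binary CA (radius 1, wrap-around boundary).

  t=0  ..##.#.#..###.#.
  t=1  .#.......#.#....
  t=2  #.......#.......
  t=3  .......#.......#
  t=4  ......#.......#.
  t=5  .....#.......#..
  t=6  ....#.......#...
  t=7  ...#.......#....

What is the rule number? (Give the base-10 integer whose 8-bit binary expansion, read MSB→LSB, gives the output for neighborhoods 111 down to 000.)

130

  [7] ### => #  t=0,i=11
  [6] ##. => .  t=0,i=3
  [5] #.# => .  t=0,i=4
  [4] #.. => .  t=0,i=8
  [3] .## => .  t=0,i=2
  [2] .#. => .  t=0,i=5
  [1] ..# => #  t=0,i=1
  [0] ... => .  t=0,i=0
  bits 10000010 = 130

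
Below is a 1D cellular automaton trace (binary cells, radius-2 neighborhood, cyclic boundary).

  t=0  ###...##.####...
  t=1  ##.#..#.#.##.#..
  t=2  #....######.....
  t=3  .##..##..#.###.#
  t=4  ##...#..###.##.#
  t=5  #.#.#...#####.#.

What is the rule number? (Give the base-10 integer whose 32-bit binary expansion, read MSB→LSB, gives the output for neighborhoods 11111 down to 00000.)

1768279525

  nb #####: next=.  (t=2,i=7, bit31=0)
  nb ####.: next=#  (t=0,i=11, bit30=1)
  nb ###.#: next=#  (t=3,i=13, bit29=1)
  nb ###..: next=.  (t=0,i=2, bit28=0)
  nb ##.##: next=#  (t=0,i=8, bit27=1)
  nb ##.#.: next=.  (t=1,i=2, bit26=0)
  nb ##..#: next=.  (t=3,i=3, bit25=0)
  nb ##...: next=#  (t=0,i=3, bit24=1)
  nb #.###: next=.  (t=0,i=9, bit23=0)
  nb #.##.: next=#  (t=1,i=10, bit22=1)
  nb #.#.#: next=#  (t=1,i=8, bit21=1)
  nb #.#..: next=.  (t=1,i=3, bit20=0)
  nb #..##: next=.  (t=1,i=15, bit19=0)
  nb #..#.: next=#  (t=1,i=5, bit18=1)
  nb #...#: next=.  (t=0,i=4, bit17=0)
  nb #....: next=#  (t=2,i=2, bit16=1)
  nb .####: next=#  (t=0,i=10, bit15=1)
  nb .###.: next=#  (t=0,i=1, bit14=1)
  nb .##.#: next=.  (t=0,i=7, bit13=0)
  nb .##..: next=.  (t=3,i=2, bit12=0)
  nb .#.##: next=#  (t=1,i=9, bit11=1)
  nb .#.#.: next=#  (t=1,i=7, bit10=1)
  nb .#..#: next=.  (t=1,i=4, bit9=0)
  nb .#...: next=#  (t=2,i=1, bit8=1)
  nb ..###: next=#  (t=0,i=0, bit7=1)
  nb ..##.: next=#  (t=0,i=6, bit6=1)
  nb ..#.#: next=#  (t=1,i=6, bit5=1)
  nb ..#..: next=.  (t=2,i=0, bit4=0)
  nb ...##: next=.  (t=0,i=5, bit3=0)
  nb ...#.: next=#  (t=2,i=15, bit2=1)
  nb ....#: next=.  (t=2,i=3, bit1=0)
  nb .....: next=#  (t=2,i=13, bit0=1)
  bits 01101001011001011100110111100101 = 1768279525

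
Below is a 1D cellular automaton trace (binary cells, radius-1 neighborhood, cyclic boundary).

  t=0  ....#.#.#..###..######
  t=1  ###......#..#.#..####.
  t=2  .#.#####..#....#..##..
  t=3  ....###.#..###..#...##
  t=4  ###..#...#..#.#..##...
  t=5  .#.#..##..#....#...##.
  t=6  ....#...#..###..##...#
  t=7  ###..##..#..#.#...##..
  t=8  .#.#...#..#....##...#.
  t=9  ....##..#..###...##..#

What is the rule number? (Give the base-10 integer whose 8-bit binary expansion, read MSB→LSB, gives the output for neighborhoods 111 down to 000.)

  ###|#  b7=1 t=0,i=12
  ##.|.  b6=0 t=0,i=13
  #.#|.  b5=0 t=0,i=5
  #..|#  b4=1 t=0,i=0
  .##|.  b3=0 t=0,i=11
  .#.|.  b2=0 t=0,i=4
  ..#|.  b1=0 t=0,i=3
  ...|#  b0=1 t=0,i=1
  bits 10010001 = 145

145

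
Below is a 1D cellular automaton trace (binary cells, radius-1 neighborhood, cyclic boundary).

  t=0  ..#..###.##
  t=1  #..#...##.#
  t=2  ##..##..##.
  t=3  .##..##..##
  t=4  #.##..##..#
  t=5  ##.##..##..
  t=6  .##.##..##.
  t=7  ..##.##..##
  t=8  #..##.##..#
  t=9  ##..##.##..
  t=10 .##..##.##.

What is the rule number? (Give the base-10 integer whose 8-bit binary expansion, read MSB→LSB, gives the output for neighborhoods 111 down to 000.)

113

  [7] ### => .  t=0,i=6
  [6] ##. => #  t=0,i=7
  [5] #.# => #  t=0,i=8
  [4] #.. => #  t=0,i=0
  [3] .## => .  t=0,i=5
  [2] .#. => .  t=0,i=2
  [1] ..# => .  t=0,i=1
  [0] ... => #  t=1,i=5
  bits 01110001 = 113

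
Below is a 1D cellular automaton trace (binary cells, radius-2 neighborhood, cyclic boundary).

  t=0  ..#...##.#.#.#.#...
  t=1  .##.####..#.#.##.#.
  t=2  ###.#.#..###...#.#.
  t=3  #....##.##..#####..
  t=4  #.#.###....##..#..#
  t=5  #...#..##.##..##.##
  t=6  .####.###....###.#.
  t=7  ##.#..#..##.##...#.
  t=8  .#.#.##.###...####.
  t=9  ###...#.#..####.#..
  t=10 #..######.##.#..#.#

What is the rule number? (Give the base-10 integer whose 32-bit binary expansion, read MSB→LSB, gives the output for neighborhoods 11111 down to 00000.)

  #####|.  b31=0 t=3,i=14
  ####.|#  b30=1 t=1,i=6
  ###.#|.  b29=0 t=2,i=2
  ###..|.  b28=0 t=1,i=7
  ##.##|.  b27=0 t=1,i=3
  ##.#.|.  b26=0 t=0,i=8
  ##..#|.  b25=0 t=1,i=8
  ##...|#  b24=1 t=2,i=12
  #.###|#  b23=1 t=1,i=4
  #.##.|.  b22=0 t=1,i=14
  #.#.#|.  b21=0 t=0,i=9
  #.#..|#  b20=1 t=0,i=15
  #..##|#  b19=1 t=1,i=0
  #..#.|#  b18=1 t=1,i=9
  #...#|#  b17=1 t=0,i=4
  #....|#  b16=1 t=0,i=17
  .####|.  b15=0 t=1,i=5
  .###.|.  b14=0 t=2,i=1
  .##.#|#  b13=1 t=0,i=7
  .##..|.  b12=0 t=3,i=9
  .#.##|.  b11=0 t=1,i=13
  .#.#.|#  b10=1 t=0,i=10
  .#..#|.  b9=0 t=1,i=18
  .#...|.  b8=0 t=0,i=3
  ..###|#  b7=1 t=2,i=9
  ..##.|#  b6=1 t=0,i=6
  ..#.#|#  b5=1 t=1,i=10
  ..#..|#  b4=1 t=0,i=2
  ...##|#  b3=1 t=0,i=5
  ...#.|#  b2=1 t=0,i=1
  ....#|.  b1=0 t=0,i=0
  .....|.  b0=0 t=0,i=18
  bits 01000001100111110010010011111100 = 1100948732

1100948732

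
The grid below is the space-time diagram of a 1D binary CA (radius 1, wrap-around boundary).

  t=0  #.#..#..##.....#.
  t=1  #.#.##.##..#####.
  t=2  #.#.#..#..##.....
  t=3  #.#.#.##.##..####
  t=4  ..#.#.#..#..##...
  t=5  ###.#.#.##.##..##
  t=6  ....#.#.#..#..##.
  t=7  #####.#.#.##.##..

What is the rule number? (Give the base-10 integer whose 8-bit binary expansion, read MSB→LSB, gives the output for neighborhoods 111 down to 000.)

15

  [7] ### => .  t=1,i=12
  [6] ##. => .  t=0,i=9
  [5] #.# => .  t=0,i=1
  [4] #.. => .  t=0,i=3
  [3] .## => #  t=0,i=8
  [2] .#. => #  t=0,i=0
  [1] ..# => #  t=0,i=4
  [0] ... => #  t=0,i=11
  bits 00001111 = 15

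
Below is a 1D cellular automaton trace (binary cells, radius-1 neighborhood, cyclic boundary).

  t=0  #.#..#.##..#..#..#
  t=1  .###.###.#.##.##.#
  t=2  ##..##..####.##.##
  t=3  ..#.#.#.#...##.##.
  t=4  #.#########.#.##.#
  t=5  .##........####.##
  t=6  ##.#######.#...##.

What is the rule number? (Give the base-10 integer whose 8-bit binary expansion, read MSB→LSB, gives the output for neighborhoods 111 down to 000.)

61

  ###|.  b7=0 t=1,i=2
  ##.|.  b6=0 t=0,i=0
  #.#|#  b5=1 t=0,i=1
  #..|#  b4=1 t=0,i=3
  .##|#  b3=1 t=0,i=7
  .#.|#  b2=1 t=0,i=2
  ..#|.  b1=0 t=0,i=4
  ...|#  b0=1 t=3,i=0
  bits 00111101 = 61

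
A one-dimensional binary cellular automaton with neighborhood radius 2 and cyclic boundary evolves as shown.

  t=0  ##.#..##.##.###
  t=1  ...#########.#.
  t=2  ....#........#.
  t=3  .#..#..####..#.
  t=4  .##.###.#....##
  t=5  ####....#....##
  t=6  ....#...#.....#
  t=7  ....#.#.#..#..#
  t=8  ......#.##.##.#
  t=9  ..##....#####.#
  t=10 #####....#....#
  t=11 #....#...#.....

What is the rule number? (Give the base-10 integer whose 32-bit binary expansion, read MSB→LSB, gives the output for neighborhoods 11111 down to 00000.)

159035985

  [31] ##### => .  t=0,i=14
  [30] ####. => .  t=0,i=0
  [29] ###.# => .  t=0,i=1
  [28] ###.. => .  t=3,i=10
  [27] ##.## => #  t=0,i=8
  [26] ##.#. => .  t=0,i=2
  [25] ##..# => .  t=3,i=11
  [24] ##... => #  t=5,i=4
  [23] #.### => .  t=0,i=12
  [22] #.##. => #  t=0,i=9
  [21] #.#.# => #  t=7,i=6
  [20] #.#.. => #  t=0,i=3
  [19] #..## => #  t=0,i=5
  [18] #..#. => .  t=3,i=0
  [17] #...# => #  t=6,i=6
  [16] #.... => .  t=1,i=0
  [15] .#### => #  t=0,i=13
  [14] .###. => .  t=4,i=5
  [13] .##.# => #  t=0,i=7
  [12] .##.. => #  t=9,i=3
  [11] .#.## => .  t=8,i=7
  [10] .#.#. => .  t=7,i=5
  [9] .#..# => #  t=0,i=4
  [8] .#... => .  t=1,i=14
  [7] ..### => .  t=1,i=3
  [6] ..##. => #  t=0,i=6
  [5] ..#.# => .  t=7,i=4
  [4] ..#.. => #  t=2,i=4
  [3] ...## => .  t=1,i=2
  [2] ...#. => .  t=2,i=3
  [1] ....# => .  t=1,i=1
  [0] ..... => #  t=2,i=1
  bits 00001001011110101011001001010001 = 159035985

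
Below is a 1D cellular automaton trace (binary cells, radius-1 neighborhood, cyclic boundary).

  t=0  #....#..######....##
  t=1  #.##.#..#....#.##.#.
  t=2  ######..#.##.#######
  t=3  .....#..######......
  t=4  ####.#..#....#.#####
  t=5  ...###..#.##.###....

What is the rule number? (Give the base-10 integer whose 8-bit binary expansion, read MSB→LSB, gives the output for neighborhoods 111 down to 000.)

  [7] ### => .  t=0,i=9
  [6] ##. => #  t=0,i=0
  [5] #.# => #  t=1,i=1
  [4] #.. => .  t=0,i=1
  [3] .## => #  t=0,i=8
  [2] .#. => #  t=0,i=5
  [1] ..# => .  t=0,i=4
  [0] ... => #  t=0,i=2
  bits 01101101 = 109

109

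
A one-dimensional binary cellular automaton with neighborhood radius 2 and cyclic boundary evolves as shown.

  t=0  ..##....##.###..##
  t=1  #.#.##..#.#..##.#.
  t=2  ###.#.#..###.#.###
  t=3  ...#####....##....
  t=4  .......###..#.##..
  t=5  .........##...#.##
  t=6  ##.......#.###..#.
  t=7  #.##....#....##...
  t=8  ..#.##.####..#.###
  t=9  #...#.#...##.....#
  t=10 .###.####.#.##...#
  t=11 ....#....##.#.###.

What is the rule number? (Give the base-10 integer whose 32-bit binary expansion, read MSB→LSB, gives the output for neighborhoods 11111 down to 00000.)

  #####|.  b31=0 t=2,i=0
  ####.|.  b30=0 t=2,i=1
  ###.#|.  b29=0 t=2,i=2
  ###..|#  b28=1 t=0,i=13
  ##.##|#  b27=1 t=0,i=10
  ##.#.|#  b26=1 t=1,i=15
  ##..#|#  b25=1 t=0,i=0
  ##...|#  b24=1 t=0,i=4
  #.###|.  b23=0 t=0,i=11
  #.##.|#  b22=1 t=1,i=4
  #.#.#|#  b21=1 t=1,i=0
  #.#..|#  b20=1 t=1,i=10
  #..##|.  b19=0 t=0,i=1
  #..#.|.  b18=0 t=1,i=7
  #...#|#  b17=1 t=5,i=12
  #....|#  b16=1 t=0,i=5
  .####|.  b15=0 t=2,i=16
  .###.|.  b14=0 t=0,i=12
  .##.#|.  b13=0 t=0,i=9
  .##..|.  b12=0 t=0,i=3
  .#.##|.  b11=0 t=1,i=3
  .#.#.|#  b10=1 t=1,i=1
  .#..#|#  b9=1 t=1,i=11
  .#...|#  b8=1 t=7,i=9
  ..###|.  b7=0 t=2,i=9
  ..##.|#  b6=1 t=0,i=2
  ..#.#|.  b5=0 t=1,i=8
  ..#..|#  b4=1 t=7,i=8
  ...##|.  b3=0 t=0,i=7
  ...#.|#  b2=1 t=5,i=13
  ....#|.  b1=0 t=0,i=6
  .....|.  b0=0 t=3,i=0
  bits 00011111011100110000011101010100 = 527632212

527632212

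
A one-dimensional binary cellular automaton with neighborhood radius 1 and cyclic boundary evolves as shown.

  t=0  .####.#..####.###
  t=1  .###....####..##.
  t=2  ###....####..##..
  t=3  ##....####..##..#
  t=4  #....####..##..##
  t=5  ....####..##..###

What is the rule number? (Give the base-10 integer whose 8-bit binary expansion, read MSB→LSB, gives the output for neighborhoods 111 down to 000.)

  ### -> #   bit 7 = 1  t=0,i=2
  ##. -> .   bit 6 = 0  t=0,i=4
  #.# -> .   bit 5 = 0  t=0,i=0
  #.. -> .   bit 4 = 0  t=0,i=7
  .## -> #   bit 3 = 1  t=0,i=1
  .#. -> .   bit 2 = 0  t=0,i=6
  ..# -> #   bit 1 = 1  t=0,i=8
  ... -> .   bit 0 = 0  t=1,i=5
  bits 10001010 = 138

138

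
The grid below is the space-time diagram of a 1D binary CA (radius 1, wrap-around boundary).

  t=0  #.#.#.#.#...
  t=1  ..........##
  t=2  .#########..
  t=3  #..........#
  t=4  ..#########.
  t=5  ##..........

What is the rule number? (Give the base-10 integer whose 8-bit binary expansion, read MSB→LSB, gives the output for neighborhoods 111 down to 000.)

  ###|.  b7=0 t=2,i=2
  ##.|.  b6=0 t=1,i=11
  #.#|.  b5=0 t=0,i=1
  #..|.  b4=0 t=0,i=9
  .##|.  b3=0 t=1,i=10
  .#.|.  b2=0 t=0,i=0
  ..#|#  b1=1 t=0,i=11
  ...|#  b0=1 t=0,i=10
  bits 00000011 = 3

3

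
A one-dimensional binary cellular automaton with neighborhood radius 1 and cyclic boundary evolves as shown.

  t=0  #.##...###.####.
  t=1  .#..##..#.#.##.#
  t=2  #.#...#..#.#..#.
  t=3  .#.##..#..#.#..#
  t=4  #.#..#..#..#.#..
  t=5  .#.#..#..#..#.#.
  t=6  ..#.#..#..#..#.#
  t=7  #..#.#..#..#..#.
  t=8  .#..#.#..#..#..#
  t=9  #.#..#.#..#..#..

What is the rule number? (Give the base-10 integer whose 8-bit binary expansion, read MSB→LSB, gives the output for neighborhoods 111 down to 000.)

177

  ###|#  b7=1 t=0,i=8
  ##.|.  b6=0 t=0,i=3
  #.#|#  b5=1 t=0,i=1
  #..|#  b4=1 t=0,i=4
  .##|.  b3=0 t=0,i=2
  .#.|.  b2=0 t=0,i=0
  ..#|.  b1=0 t=0,i=6
  ...|#  b0=1 t=0,i=5
  bits 10110001 = 177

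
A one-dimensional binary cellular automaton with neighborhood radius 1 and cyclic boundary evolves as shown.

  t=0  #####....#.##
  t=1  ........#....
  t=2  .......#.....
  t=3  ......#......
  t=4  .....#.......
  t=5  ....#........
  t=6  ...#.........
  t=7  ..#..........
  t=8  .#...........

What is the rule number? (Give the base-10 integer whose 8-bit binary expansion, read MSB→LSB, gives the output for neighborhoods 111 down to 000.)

  nb ###: next=.  (t=0,i=0, bit7=0)
  nb ##.: next=.  (t=0,i=4, bit6=0)
  nb #.#: next=.  (t=0,i=10, bit5=0)
  nb #..: next=.  (t=0,i=5, bit4=0)
  nb .##: next=.  (t=0,i=11, bit3=0)
  nb .#.: next=.  (t=0,i=9, bit2=0)
  nb ..#: next=#  (t=0,i=8, bit1=1)
  nb ...: next=.  (t=0,i=6, bit0=0)
  bits 00000010 = 2

2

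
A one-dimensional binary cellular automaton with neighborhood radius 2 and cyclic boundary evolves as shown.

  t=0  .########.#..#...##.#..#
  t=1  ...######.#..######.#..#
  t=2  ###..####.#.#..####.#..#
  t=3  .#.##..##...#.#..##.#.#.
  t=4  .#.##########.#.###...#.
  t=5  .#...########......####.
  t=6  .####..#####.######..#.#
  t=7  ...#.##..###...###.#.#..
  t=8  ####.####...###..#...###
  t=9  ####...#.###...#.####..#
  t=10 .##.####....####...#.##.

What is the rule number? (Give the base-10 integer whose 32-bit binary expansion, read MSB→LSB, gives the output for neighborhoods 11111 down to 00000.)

  nb #####: next=#  (t=0,i=3, bit31=1)
  nb ####.: next=#  (t=0,i=7, bit30=1)
  nb ###.#: next=#  (t=0,i=8, bit29=1)
  nb ###..: next=.  (t=2,i=2, bit28=0)
  nb ##.##: next=.  (t=6,i=12, bit27=0)
  nb ##.#.: next=.  (t=0,i=9, bit26=0)
  nb ##..#: next=#  (t=2,i=3, bit25=1)
  nb ##...: next=#  (t=3,i=9, bit24=1)
  nb #.###: next=.  (t=0,i=1, bit23=0)
  nb #.##.: next=#  (t=3,i=3, bit22=1)
  nb #.#.#: next=.  (t=2,i=10, bit21=0)
  nb #.#..: next=#  (t=0,i=10, bit20=1)
  nb #..##: next=#  (t=1,i=12, bit19=1)
  nb #..#.: next=.  (t=0,i=12, bit18=0)
  nb #...#: next=#  (t=0,i=15, bit17=1)
  nb #....: next=#  (t=5,i=14, bit16=1)
  nb .####: next=.  (t=0,i=2, bit15=0)
  nb .###.: next=.  (t=4,i=17, bit14=0)
  nb .##.#: next=#  (t=0,i=18, bit13=1)
  nb .##..: next=#  (t=3,i=4, bit12=1)
  nb .#.##: next=.  (t=0,i=0, bit11=0)
  nb .#.#.: next=.  (t=2,i=11, bit10=0)
  nb .#..#: next=.  (t=0,i=11, bit9=0)
  nb .#...: next=#  (t=0,i=14, bit8=1)
  nb ..###: next=.  (t=1,i=3, bit7=0)
  nb ..##.: next=#  (t=0,i=17, bit6=1)
  nb ..#.#: next=#  (t=0,i=23, bit5=1)
  nb ..#..: next=#  (t=0,i=13, bit4=1)
  nb ...##: next=#  (t=0,i=16, bit3=1)
  nb ...#.: next=#  (t=3,i=11, bit2=1)
  nb ....#: next=#  (t=5,i=17, bit1=1)
  nb .....: next=#  (t=5,i=15, bit0=1)
  bits 11100011010110110011000101111111 = 3814404479

3814404479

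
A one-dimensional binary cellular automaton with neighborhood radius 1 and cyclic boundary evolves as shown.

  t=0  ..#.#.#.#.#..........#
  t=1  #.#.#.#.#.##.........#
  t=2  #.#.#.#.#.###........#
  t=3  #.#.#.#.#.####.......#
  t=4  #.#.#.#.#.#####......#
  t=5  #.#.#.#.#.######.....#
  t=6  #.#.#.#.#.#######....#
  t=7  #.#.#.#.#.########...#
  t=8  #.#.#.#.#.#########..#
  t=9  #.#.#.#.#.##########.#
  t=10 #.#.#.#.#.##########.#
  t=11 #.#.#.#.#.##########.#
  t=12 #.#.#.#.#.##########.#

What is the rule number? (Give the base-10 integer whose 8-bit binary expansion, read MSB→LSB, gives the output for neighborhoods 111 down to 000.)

220

  [7] ### => #  t=2,i=11
  [6] ##. => #  t=1,i=0
  [5] #.# => .  t=0,i=3
  [4] #.. => #  t=0,i=0
  [3] .## => #  t=1,i=10
  [2] .#. => #  t=0,i=2
  [1] ..# => .  t=0,i=1
  [0] ... => .  t=0,i=12
  bits 11011100 = 220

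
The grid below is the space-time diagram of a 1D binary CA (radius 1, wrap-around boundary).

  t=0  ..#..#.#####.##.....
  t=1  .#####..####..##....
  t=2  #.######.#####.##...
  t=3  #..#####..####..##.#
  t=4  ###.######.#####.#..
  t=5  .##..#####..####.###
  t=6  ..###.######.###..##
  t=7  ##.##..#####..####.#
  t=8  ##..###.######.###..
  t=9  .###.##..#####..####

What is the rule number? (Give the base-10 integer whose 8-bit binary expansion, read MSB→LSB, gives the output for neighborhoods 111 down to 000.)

214

  ###|#  b7=1 t=0,i=8
  ##.|#  b6=1 t=0,i=11
  #.#|.  b5=0 t=0,i=6
  #..|#  b4=1 t=0,i=3
  .##|.  b3=0 t=0,i=7
  .#.|#  b2=1 t=0,i=2
  ..#|#  b1=1 t=0,i=1
  ...|.  b0=0 t=0,i=0
  bits 11010110 = 214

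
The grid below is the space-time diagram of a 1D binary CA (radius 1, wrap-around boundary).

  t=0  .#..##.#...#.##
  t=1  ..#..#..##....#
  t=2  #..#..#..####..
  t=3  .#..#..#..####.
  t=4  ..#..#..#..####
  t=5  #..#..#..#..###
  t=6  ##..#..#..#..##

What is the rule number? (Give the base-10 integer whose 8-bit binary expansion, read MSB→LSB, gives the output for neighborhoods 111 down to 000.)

209

  ###|#  b7=1 t=2,i=10
  ##.|#  b6=1 t=0,i=5
  #.#|.  b5=0 t=0,i=0
  #..|#  b4=1 t=0,i=2
  .##|.  b3=0 t=0,i=4
  .#.|.  b2=0 t=0,i=1
  ..#|.  b1=0 t=0,i=3
  ...|#  b0=1 t=0,i=9
  bits 11010001 = 209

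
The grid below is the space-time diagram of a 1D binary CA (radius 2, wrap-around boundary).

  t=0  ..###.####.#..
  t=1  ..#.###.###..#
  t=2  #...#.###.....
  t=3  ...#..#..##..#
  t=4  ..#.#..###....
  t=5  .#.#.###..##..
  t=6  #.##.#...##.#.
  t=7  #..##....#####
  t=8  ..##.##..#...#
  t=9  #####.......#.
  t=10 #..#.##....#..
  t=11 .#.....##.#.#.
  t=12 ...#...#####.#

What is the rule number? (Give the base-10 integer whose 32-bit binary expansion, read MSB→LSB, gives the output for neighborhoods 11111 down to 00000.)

1839802052

  [31] ##### => .  t=7,i=11
  [30] ####. => #  t=0,i=8
  [29] ###.# => #  t=0,i=4
  [28] ###.. => .  t=1,i=10
  [27] ##.## => #  t=0,i=5
  [26] ##.#. => #  t=0,i=10
  [25] ##..# => .  t=1,i=11
  [24] ##... => #  t=2,i=9
  [23] #.### => #  t=0,i=6
  [22] #.##. => .  t=6,i=2
  [21] #.#.# => #  t=5,i=3
  [20] #.#.. => .  t=0,i=11
  [19] #..## => #  t=3,i=8
  [18] #..#. => .  t=1,i=1
  [17] #...# => .  t=2,i=2
  [16] #.... => #  t=0,i=13
  [15] .#### => .  t=0,i=7
  [14] .###. => .  t=0,i=3
  [13] .##.# => #  t=6,i=3
  [12] .##.. => .  t=3,i=10
  [11] .#.## => .  t=1,i=3
  [10] .#.#. => #  t=4,i=3
  [9] .#..# => #  t=1,i=0
  [8] .#... => .  t=0,i=12
  [7] ..### => #  t=0,i=2
  [6] ..##. => #  t=3,i=9
  [5] ..#.# => .  t=1,i=2
  [4] ..#.. => .  t=1,i=13
  [3] ...## => .  t=0,i=1
  [2] ...#. => #  t=2,i=3
  [1] ....# => .  t=0,i=0
  [0] ..... => .  t=2,i=11
  bits 01101101101010010010011011000100 = 1839802052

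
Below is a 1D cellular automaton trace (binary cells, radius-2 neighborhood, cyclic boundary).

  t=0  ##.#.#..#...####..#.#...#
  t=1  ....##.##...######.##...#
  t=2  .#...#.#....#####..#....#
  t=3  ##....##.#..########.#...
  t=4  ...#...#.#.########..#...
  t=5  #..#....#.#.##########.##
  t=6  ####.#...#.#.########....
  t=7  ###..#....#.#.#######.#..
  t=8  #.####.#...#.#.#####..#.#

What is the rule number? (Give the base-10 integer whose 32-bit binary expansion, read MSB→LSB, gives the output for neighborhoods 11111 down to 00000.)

3529354385

  ##### -> #   bit 31 = 1  t=1,i=14
  ####. -> #   bit 30 = 1  t=0,i=14
  ###.# -> .   bit 29 = 0  t=0,i=1
  ###.. -> #   bit 28 = 1  t=0,i=15
  ##.## -> .   bit 27 = 0  t=1,i=6
  ##.#. -> .   bit 26 = 0  t=0,i=2
  ##..# -> #   bit 25 = 1  t=0,i=16
  ##... -> .   bit 24 = 0  t=1,i=9
  #.### -> .   bit 23 = 0  t=4,i=11
  #.##. -> #   bit 22 = 1  t=1,i=7
  #.#.# -> .   bit 21 = 0  t=0,i=3
  #.#.. -> #   bit 20 = 1  t=0,i=5
  #..## -> #   bit 19 = 1  t=3,i=11
  #..#. -> #   bit 18 = 1  t=0,i=7
  #...# -> .   bit 17 = 0  t=0,i=10
  #.... -> #   bit 16 = 1  t=1,i=1
  .#### -> #   bit 15 = 1  t=0,i=13
  .###. -> .   bit 14 = 0  t=0,i=0
  .##.# -> #   bit 13 = 1  t=1,i=5
  .##.. -> .   bit 12 = 0  t=1,i=8
  .#.## -> #   bit 11 = 1  t=4,i=10
  .#.#. -> #   bit 10 = 1  t=0,i=4
  .#..# -> .   bit 9 = 0  t=0,i=6
  .#... -> .   bit 8 = 0  t=0,i=9
  ..### -> #   bit 7 = 1  t=0,i=12
  ..##. -> .   bit 6 = 0  t=1,i=4
  ..#.# -> .   bit 5 = 0  t=0,i=18
  ..#.. -> #   bit 4 = 1  t=0,i=8
  ...## -> .   bit 3 = 0  t=0,i=11
  ...#. -> .   bit 2 = 0  t=1,i=23
  ....# -> .   bit 1 = 0  t=1,i=2
  ..... -> #   bit 0 = 1  t=4,i=0
  bits 11010010010111011010110010010001 = 3529354385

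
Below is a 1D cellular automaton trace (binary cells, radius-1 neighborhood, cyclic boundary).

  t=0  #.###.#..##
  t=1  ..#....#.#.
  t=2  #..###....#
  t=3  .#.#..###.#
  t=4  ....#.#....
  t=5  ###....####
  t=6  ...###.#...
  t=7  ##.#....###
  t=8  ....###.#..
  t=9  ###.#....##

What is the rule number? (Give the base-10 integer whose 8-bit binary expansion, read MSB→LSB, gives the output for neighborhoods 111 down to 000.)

25

  ### -> .   bit 7 = 0  t=0,i=3
  ##. -> .   bit 6 = 0  t=0,i=0
  #.# -> .   bit 5 = 0  t=0,i=1
  #.. -> #   bit 4 = 1  t=0,i=7
  .## -> #   bit 3 = 1  t=0,i=2
  .#. -> .   bit 2 = 0  t=0,i=6
  ..# -> .   bit 1 = 0  t=0,i=8
  ... -> #   bit 0 = 1  t=1,i=0
  bits 00011001 = 25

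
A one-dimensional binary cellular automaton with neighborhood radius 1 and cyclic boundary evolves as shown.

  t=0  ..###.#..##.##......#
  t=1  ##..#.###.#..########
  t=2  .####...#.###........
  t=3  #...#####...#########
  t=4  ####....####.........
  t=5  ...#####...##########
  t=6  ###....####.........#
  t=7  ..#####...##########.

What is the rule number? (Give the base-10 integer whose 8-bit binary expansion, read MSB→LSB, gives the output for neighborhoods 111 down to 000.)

  ### -> .   bit 7 = 0  t=0,i=3
  ##. -> #   bit 6 = 1  t=0,i=4
  #.# -> .   bit 5 = 0  t=0,i=5
  #.. -> #   bit 4 = 1  t=0,i=0
  .## -> .   bit 3 = 0  t=0,i=2
  .#. -> #   bit 2 = 1  t=0,i=6
  ..# -> #   bit 1 = 1  t=0,i=1
  ... -> #   bit 0 = 1  t=0,i=15
  bits 01010111 = 87

87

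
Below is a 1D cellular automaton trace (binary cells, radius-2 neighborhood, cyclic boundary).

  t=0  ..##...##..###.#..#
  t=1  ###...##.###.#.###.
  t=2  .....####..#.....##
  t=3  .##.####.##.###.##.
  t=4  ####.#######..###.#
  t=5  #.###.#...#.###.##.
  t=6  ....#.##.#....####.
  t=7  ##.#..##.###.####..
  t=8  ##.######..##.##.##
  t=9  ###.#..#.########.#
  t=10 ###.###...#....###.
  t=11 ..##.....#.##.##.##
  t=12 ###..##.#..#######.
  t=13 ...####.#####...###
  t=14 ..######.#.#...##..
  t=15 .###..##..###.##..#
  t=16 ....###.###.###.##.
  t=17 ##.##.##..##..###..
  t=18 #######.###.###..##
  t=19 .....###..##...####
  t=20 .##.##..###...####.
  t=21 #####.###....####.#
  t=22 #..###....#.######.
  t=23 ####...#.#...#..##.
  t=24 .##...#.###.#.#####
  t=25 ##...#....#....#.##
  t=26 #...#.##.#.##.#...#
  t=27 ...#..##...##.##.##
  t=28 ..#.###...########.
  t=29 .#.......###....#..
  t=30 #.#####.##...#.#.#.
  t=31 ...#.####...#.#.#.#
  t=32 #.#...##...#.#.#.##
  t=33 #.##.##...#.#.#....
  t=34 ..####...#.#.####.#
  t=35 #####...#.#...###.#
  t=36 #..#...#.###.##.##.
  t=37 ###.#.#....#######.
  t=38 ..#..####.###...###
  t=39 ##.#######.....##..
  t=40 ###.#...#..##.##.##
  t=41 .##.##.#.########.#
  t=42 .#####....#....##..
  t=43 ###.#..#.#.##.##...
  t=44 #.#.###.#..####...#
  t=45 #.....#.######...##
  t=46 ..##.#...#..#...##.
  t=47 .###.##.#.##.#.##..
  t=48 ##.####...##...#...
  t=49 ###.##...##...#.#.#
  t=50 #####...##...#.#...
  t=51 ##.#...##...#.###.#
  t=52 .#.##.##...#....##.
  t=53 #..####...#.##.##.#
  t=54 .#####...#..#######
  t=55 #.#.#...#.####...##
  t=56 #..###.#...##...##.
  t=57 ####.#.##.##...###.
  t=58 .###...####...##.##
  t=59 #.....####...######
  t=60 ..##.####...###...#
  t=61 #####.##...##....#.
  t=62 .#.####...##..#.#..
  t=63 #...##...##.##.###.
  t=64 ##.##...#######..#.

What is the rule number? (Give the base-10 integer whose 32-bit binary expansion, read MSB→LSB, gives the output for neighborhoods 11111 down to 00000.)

1784522701

  nb #####: next=.  (t=4,i=1, bit31=0)
  nb ####.: next=#  (t=2,i=7, bit30=1)
  nb ###.#: next=#  (t=0,i=13, bit29=1)
  nb ###..: next=.  (t=1,i=2, bit28=0)
  nb ##.##: next=#  (t=1,i=8, bit27=1)
  nb ##.#.: next=.  (t=0,i=14, bit26=0)
  nb ##..#: next=#  (t=0,i=9, bit25=1)
  nb ##...: next=.  (t=0,i=4, bit24=0)
  nb #.###: next=.  (t=1,i=0, bit23=0)
  nb #.##.: next=#  (t=3,i=9, bit22=1)
  nb #.#.#: next=.  (t=1,i=13, bit21=0)
  nb #.#..: next=#  (t=0,i=15, bit20=1)
  nb #..##: next=#  (t=0,i=1, bit19=1)
  nb #..#.: next=#  (t=0,i=17, bit18=1)
  nb #...#: next=.  (t=0,i=5, bit17=0)
  nb #....: next=#  (t=2,i=1, bit16=1)
  nb .####: next=#  (t=2,i=6, bit15=1)
  nb .###.: next=.  (t=0,i=12, bit14=0)
  nb .##.#: next=#  (t=1,i=7, bit13=1)
  nb .##..: next=.  (t=0,i=3, bit12=0)
  nb .#.##: next=.  (t=1,i=14, bit11=0)
  nb .#.#.: next=#  (t=14,i=10, bit10=1)
  nb .#..#: next=#  (t=0,i=0, bit9=1)
  nb .#...: next=#  (t=2,i=12, bit8=1)
  nb ..###: next=#  (t=0,i=11, bit7=1)
  nb ..##.: next=#  (t=0,i=2, bit6=1)
  nb ..#.#: next=.  (t=5,i=10, bit5=0)
  nb ..#..: next=.  (t=0,i=18, bit4=0)
  nb ...##: next=#  (t=0,i=6, bit3=1)
  nb ...#.: next=#  (t=5,i=9, bit2=1)
  nb ....#: next=.  (t=2,i=3, bit1=0)
  nb .....: next=#  (t=2,i=2, bit0=1)
  bits 01101010010111011010011111001101 = 1784522701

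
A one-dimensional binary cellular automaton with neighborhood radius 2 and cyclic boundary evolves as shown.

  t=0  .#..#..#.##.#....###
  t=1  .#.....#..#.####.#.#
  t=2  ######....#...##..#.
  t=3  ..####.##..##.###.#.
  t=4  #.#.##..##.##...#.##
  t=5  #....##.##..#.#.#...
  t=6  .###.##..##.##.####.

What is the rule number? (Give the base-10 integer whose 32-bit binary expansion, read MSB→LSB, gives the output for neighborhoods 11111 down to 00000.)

  nb #####: next=#  (t=2,i=2, bit31=1)
  nb ####.: next=#  (t=1,i=14, bit30=1)
  nb ###.#: next=#  (t=0,i=19, bit29=1)
  nb ###..: next=#  (t=2,i=5, bit28=1)
  nb ##.##: next=.  (t=3,i=6, bit27=0)
  nb ##.#.: next=.  (t=0,i=0, bit26=0)
  nb ##..#: next=#  (t=2,i=16, bit25=1)
  nb ##...: next=.  (t=2,i=6, bit24=0)
  nb #.###: next=.  (t=1,i=12, bit23=0)
  nb #.##.: next=.  (t=0,i=9, bit22=0)
  nb #.#.#: next=.  (t=1,i=17, bit21=0)
  nb #.#..: next=#  (t=0,i=1, bit20=1)
  nb #..##: next=.  (t=3,i=10, bit19=0)
  nb #..#.: next=.  (t=0,i=3, bit18=0)
  nb #...#: next=#  (t=2,i=12, bit17=1)
  nb #....: next=#  (t=0,i=14, bit16=1)
  nb .####: next=.  (t=1,i=13, bit15=0)
  nb .###.: next=.  (t=0,i=18, bit14=0)
  nb .##.#: next=#  (t=0,i=10, bit13=1)
  nb .##..: next=#  (t=2,i=15, bit12=1)
  nb .#.##: next=.  (t=0,i=8, bit11=0)
  nb .#.#.: next=#  (t=1,i=0, bit10=1)
  nb .#..#: next=.  (t=0,i=2, bit9=0)
  nb .#...: next=#  (t=0,i=13, bit8=1)
  nb ..###: next=#  (t=0,i=17, bit7=1)
  nb ..##.: next=#  (t=2,i=14, bit6=1)
  nb ..#.#: next=#  (t=0,i=7, bit5=1)
  nb ..#..: next=.  (t=0,i=4, bit4=0)
  nb ...##: next=.  (t=0,i=16, bit3=0)
  nb ...#.: next=.  (t=1,i=6, bit2=0)
  nb ....#: next=#  (t=0,i=15, bit1=1)
  nb .....: next=#  (t=1,i=4, bit0=1)
  bits 11110010000100110011010111100011 = 4061345251

4061345251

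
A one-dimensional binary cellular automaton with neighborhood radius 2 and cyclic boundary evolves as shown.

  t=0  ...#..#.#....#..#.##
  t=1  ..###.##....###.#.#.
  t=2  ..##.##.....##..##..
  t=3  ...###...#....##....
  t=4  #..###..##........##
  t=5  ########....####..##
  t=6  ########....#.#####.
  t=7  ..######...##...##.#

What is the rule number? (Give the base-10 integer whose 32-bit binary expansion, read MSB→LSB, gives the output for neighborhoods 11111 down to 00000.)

  nb #####: next=#  (t=5,i=0, bit31=1)
  nb ####.: next=#  (t=5,i=6, bit30=1)
  nb ###.#: next=.  (t=1,i=4, bit29=0)
  nb ###..: next=#  (t=3,i=5, bit28=1)
  nb ##.##: next=#  (t=1,i=5, bit27=1)
  nb ##.#.: next=.  (t=1,i=15, bit26=0)
  nb ##..#: next=#  (t=2,i=14, bit25=1)
  nb ##...: next=.  (t=0,i=0, bit24=0)
  nb #.###: next=.  (t=6,i=0, bit23=0)
  nb #.##.: next=#  (t=0,i=18, bit22=1)
  nb #.#.#: next=#  (t=1,i=16, bit21=1)
  nb #.#..: next=.  (t=0,i=8, bit20=0)
  nb #..##: next=#  (t=2,i=15, bit19=1)
  nb #..#.: next=.  (t=0,i=5, bit18=0)
  nb #...#: next=.  (t=0,i=1, bit17=0)
  nb #....: next=.  (t=0,i=10, bit16=0)
  nb .####: next=.  (t=5,i=13, bit15=0)
  nb .###.: next=#  (t=1,i=3, bit14=1)
  nb .##.#: next=#  (t=2,i=3, bit13=1)
  nb .##..: next=.  (t=0,i=19, bit12=0)
  nb .#.##: next=.  (t=0,i=17, bit11=0)
  nb .#.#.: next=#  (t=0,i=7, bit10=1)
  nb .#..#: next=#  (t=0,i=4, bit9=1)
  nb .#...: next=.  (t=0,i=9, bit8=0)
  nb ..###: next=#  (t=1,i=2, bit7=1)
  nb ..##.: next=.  (t=2,i=2, bit6=0)
  nb ..#.#: next=#  (t=0,i=6, bit5=1)
  nb ..#..: next=#  (t=0,i=3, bit4=1)
  nb ...##: next=.  (t=1,i=1, bit3=0)
  nb ...#.: next=#  (t=0,i=2, bit2=1)
  nb ....#: next=.  (t=0,i=11, bit1=0)
  nb .....: next=#  (t=2,i=9, bit0=1)
  bits 11011010011010000110011010110101 = 3664275125

3664275125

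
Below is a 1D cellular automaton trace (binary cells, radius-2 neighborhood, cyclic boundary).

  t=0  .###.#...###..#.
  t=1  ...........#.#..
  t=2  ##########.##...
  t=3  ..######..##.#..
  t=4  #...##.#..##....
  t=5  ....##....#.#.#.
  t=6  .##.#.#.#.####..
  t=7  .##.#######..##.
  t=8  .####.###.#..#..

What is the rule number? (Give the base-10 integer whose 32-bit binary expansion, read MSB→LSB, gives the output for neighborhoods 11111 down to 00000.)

2581867619

  ##### -> #   bit 31 = 1  t=2,i=2
  ####. -> .   bit 30 = 0  t=2,i=8
  ###.# -> .   bit 29 = 0  t=0,i=3
  ###.. -> #   bit 28 = 1  t=0,i=11
  ##.## -> #   bit 27 = 1  t=2,i=10
  ##.#. -> .   bit 26 = 0  t=0,i=4
  ##..# -> .   bit 25 = 0  t=0,i=12
  ##... -> #   bit 24 = 1  t=2,i=13
  #.### -> #   bit 23 = 1  t=6,i=10
  #.##. -> #   bit 22 = 1  t=2,i=11
  #.#.# -> #   bit 21 = 1  t=5,i=12
  #.#.. -> .   bit 20 = 0  t=0,i=5
  #..## -> .   bit 19 = 0  t=0,i=0
  #..#. -> #   bit 18 = 1  t=0,i=13
  #...# -> .   bit 17 = 0  t=0,i=7
  #.... -> .   bit 16 = 0  t=1,i=15
  .#### -> .   bit 15 = 0  t=2,i=1
  .###. -> .   bit 14 = 0  t=0,i=2
  .##.# -> #   bit 13 = 1  t=3,i=11
  .##.. -> .   bit 12 = 0  t=2,i=12
  .#.## -> #   bit 11 = 1  t=6,i=9
  .#.#. -> #   bit 10 = 1  t=1,i=12
  .#..# -> .   bit 9 = 0  t=0,i=15
  .#... -> .   bit 8 = 0  t=0,i=6
  ..### -> .   bit 7 = 0  t=0,i=1
  ..##. -> #   bit 6 = 1  t=3,i=10
  ..#.# -> #   bit 5 = 1  t=1,i=11
  ..#.. -> .   bit 4 = 0  t=0,i=14
  ...## -> .   bit 3 = 0  t=0,i=8
  ...#. -> .   bit 2 = 0  t=1,i=10
  ....# -> #   bit 1 = 1  t=1,i=9
  ..... -> #   bit 0 = 1  t=1,i=0
  bits 10011001111001000010110001100011 = 2581867619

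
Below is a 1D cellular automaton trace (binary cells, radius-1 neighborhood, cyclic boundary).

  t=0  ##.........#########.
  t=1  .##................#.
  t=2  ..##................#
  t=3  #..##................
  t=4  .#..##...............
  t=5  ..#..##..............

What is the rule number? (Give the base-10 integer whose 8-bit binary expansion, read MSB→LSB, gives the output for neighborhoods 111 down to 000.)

  ###|.  b7=0 t=0,i=12
  ##.|#  b6=1 t=0,i=1
  #.#|.  b5=0 t=0,i=20
  #..|#  b4=1 t=0,i=2
  .##|.  b3=0 t=0,i=0
  .#.|.  b2=0 t=1,i=19
  ..#|.  b1=0 t=0,i=10
  ...|.  b0=0 t=0,i=3
  bits 01010000 = 80

80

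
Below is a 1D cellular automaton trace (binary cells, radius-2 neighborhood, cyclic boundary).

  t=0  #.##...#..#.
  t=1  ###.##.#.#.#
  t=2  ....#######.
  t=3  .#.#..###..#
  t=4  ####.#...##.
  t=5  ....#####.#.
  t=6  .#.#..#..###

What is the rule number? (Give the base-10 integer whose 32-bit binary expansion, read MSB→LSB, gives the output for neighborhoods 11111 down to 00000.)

2273193241

  #####|#  b31=1 t=2,i=6
  ####.|.  b30=0 t=1,i=1
  ###.#|.  b29=0 t=1,i=2
  ###..|.  b28=0 t=2,i=10
  ##.##|.  b27=0 t=1,i=3
  ##.#.|#  b26=1 t=1,i=6
  ##..#|#  b25=1 t=3,i=9
  ##...|#  b24=1 t=0,i=4
  #.###|.  b23=0 t=1,i=11
  #.##.|#  b22=1 t=0,i=2
  #.#.#|#  b21=1 t=0,i=0
  #.#..|#  b20=1 t=3,i=3
  #..##|#  b19=1 t=3,i=5
  #..#.|#  b18=1 t=0,i=9
  #...#|#  b17=1 t=0,i=5
  #....|.  b16=0 t=2,i=0
  .####|.  b15=0 t=1,i=0
  .###.|.  b14=0 t=3,i=7
  .##.#|#  b13=1 t=1,i=5
  .##..|.  b12=0 t=0,i=3
  .#.##|#  b11=1 t=0,i=1
  .#.#.|#  b10=1 t=0,i=11
  .#..#|.  b9=0 t=0,i=8
  .#...|#  b8=1 t=4,i=6
  ..###|.  b7=0 t=2,i=4
  ..##.|.  b6=0 t=4,i=9
  ..#.#|.  b5=0 t=0,i=10
  ..#..|#  b4=1 t=0,i=7
  ...##|#  b3=1 t=2,i=3
  ...#.|.  b2=0 t=0,i=6
  ....#|.  b1=0 t=2,i=2
  .....|#  b0=1 t=2,i=1
  bits 10000111011111100010110100011001 = 2273193241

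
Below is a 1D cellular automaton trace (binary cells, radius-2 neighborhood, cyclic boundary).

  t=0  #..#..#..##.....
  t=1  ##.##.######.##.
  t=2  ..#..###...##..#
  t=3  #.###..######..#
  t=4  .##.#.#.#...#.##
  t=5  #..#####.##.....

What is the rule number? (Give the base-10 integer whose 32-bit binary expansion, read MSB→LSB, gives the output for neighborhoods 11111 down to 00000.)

  [31] ##### => .  t=1,i=8
  [30] ####. => .  t=1,i=10
  [29] ###.# => #  t=1,i=11
  [28] ###.. => #  t=2,i=7
  [27] ##.## => #  t=1,i=2
  [26] ##.#. => #  t=4,i=3
  [25] ##..# => .  t=2,i=13
  [24] ##... => #  t=0,i=11
  [23] #.### => #  t=1,i=6
  [22] #.##. => .  t=1,i=0
  [21] #.#.# => #  t=4,i=4
  [20] #.#.. => .  t=4,i=8
  [19] #..## => #  t=0,i=8
  [18] #..#. => .  t=0,i=2
  [17] #...# => #  t=2,i=9
  [16] #.... => .  t=0,i=12
  [15] .#### => #  t=1,i=7
  [14] .###. => .  t=2,i=6
  [13] .##.# => .  t=1,i=1
  [12] .##.. => #  t=0,i=10
  [11] .#.## => .  t=4,i=13
  [10] .#.#. => #  t=4,i=5
  [9] .#..# => #  t=0,i=1
  [8] .#... => #  t=4,i=9
  [7] ..### => .  t=2,i=5
  [6] ..##. => #  t=0,i=9
  [5] ..#.# => .  t=4,i=12
  [4] ..#.. => #  t=0,i=0
  [3] ...## => #  t=2,i=10
  [2] ...#. => .  t=0,i=15
  [1] ....# => #  t=0,i=14
  [0] ..... => #  t=0,i=13
  bits 00111101101010101001011101011011 = 1034590043

1034590043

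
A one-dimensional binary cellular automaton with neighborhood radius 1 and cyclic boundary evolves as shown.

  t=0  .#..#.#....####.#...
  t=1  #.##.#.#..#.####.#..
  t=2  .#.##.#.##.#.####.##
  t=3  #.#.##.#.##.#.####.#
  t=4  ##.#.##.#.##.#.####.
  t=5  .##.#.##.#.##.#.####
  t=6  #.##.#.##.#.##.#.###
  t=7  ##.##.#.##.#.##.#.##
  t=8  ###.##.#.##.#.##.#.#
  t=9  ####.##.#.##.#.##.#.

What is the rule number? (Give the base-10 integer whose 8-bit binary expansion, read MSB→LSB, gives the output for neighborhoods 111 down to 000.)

  ###|#  b7=1 t=0,i=12
  ##.|#  b6=1 t=0,i=14
  #.#|#  b5=1 t=0,i=5
  #..|#  b4=1 t=0,i=2
  .##|.  b3=0 t=0,i=11
  .#.|.  b2=0 t=0,i=1
  ..#|#  b1=1 t=0,i=0
  ...|.  b0=0 t=0,i=8
  bits 11110010 = 242

242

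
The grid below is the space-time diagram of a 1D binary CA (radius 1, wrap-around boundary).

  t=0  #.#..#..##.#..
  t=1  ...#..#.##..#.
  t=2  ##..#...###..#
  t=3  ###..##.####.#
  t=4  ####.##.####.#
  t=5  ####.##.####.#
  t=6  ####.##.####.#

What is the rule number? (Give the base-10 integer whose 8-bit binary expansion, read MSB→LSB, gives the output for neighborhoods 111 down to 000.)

  ### -> #   bit 7 = 1  t=2,i=0
  ##. -> #   bit 6 = 1  t=0,i=9
  #.# -> .   bit 5 = 0  t=0,i=1
  #.. -> #   bit 4 = 1  t=0,i=3
  .## -> #   bit 3 = 1  t=0,i=8
  .#. -> .   bit 2 = 0  t=0,i=0
  ..# -> .   bit 1 = 0  t=0,i=4
  ... -> #   bit 0 = 1  t=1,i=0
  bits 11011001 = 217

217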